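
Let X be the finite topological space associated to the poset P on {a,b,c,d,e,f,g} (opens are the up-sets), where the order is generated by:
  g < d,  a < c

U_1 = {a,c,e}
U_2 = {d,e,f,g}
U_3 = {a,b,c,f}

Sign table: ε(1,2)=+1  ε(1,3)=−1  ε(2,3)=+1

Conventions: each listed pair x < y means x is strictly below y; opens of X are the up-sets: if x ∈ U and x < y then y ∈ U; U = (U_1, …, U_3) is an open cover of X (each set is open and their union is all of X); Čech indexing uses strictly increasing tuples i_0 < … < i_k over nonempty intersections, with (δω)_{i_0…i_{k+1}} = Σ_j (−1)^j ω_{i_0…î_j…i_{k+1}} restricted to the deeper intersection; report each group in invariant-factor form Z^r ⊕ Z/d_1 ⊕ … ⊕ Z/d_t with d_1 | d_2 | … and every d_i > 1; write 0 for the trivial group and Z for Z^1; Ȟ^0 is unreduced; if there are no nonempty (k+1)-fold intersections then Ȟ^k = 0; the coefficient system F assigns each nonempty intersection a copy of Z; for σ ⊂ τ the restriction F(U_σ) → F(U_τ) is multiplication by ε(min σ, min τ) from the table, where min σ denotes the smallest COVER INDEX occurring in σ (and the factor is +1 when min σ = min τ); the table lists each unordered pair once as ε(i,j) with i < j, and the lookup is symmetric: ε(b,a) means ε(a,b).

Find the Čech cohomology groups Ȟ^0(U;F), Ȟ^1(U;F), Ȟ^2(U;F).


Ȟ^0 = 0, Ȟ^1 = Z/2 and Ȟ^2 = 0

cover nerve:
  U12={e} U13={a,c} U23={f}
C dims 3,3; δ0: rk 3, SNF 1^2·2
Ȟ^0: (3−3)−0=0 ⇒ 0
Ȟ^1: (3−0)−3=0 plus torsion [2] ⇒ Z/2
Ȟ^2: (0−0)−0=0 ⇒ 0


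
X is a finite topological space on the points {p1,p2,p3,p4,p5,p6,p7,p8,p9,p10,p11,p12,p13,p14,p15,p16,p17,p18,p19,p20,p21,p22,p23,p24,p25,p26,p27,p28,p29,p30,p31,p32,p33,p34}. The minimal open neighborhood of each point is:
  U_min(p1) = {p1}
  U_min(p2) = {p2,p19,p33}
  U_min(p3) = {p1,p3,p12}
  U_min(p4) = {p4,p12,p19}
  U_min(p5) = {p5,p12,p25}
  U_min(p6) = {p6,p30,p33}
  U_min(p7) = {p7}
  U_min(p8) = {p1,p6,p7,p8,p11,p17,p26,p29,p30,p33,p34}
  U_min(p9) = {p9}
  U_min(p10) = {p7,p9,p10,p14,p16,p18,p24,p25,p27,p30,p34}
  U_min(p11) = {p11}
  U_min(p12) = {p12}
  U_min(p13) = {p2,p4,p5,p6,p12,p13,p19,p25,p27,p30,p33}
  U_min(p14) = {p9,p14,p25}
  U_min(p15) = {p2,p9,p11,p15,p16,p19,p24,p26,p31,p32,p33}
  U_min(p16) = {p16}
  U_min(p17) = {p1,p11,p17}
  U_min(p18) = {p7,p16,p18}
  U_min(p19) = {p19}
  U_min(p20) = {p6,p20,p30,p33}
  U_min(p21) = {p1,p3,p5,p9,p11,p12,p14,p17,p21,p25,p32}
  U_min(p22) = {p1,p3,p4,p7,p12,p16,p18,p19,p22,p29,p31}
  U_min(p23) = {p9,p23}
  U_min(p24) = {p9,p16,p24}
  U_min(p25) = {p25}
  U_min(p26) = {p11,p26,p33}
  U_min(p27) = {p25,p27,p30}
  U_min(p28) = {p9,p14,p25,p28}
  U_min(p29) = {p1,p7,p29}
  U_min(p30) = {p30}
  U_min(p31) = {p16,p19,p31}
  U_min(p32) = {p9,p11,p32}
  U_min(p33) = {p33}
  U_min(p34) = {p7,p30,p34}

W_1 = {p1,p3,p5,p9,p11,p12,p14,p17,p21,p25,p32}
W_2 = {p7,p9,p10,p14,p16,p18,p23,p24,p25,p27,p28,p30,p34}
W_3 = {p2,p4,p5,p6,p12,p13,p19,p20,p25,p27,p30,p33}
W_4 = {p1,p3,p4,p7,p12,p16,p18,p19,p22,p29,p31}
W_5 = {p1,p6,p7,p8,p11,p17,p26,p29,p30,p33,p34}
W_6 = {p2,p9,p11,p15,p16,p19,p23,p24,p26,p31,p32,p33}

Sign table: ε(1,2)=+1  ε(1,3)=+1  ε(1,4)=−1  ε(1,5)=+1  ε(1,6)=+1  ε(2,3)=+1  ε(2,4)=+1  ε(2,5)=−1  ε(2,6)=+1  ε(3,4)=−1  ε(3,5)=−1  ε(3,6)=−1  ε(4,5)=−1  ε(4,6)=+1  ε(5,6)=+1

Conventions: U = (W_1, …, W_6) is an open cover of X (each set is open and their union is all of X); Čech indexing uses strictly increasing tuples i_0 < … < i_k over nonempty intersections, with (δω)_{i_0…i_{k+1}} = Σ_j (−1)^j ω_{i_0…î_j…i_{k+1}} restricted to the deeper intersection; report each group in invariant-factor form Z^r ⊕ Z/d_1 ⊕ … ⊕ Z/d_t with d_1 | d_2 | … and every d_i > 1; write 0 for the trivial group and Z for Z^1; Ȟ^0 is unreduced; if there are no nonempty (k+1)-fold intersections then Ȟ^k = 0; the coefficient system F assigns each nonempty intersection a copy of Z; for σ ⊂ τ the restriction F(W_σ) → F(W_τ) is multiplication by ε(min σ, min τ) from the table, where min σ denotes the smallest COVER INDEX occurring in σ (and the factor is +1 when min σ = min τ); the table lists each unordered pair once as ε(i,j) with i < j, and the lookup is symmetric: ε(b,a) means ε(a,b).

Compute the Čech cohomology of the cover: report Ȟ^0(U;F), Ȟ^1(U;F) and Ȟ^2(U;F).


Ȟ^0 = 0,  Ȟ^1 = Z/2,  Ȟ^2 = Z

nerve simplices:
  W12={p9,p14,p25} W13={p5,p12,p25} W14={p1,p3,p12} W15={p1,p11,p17} W16={p9,p11,p32} W23={p25,p27,p30} W24={p7,p16,p18} W25={p7,p30,p34} W26={p9,p16,p23,p24} W34={p4,p12,p19} W35={p6,p30,p33} W36={p2,p19,p33} W45={p1,p7,p29} W46={p16,p19,p31} W56={p11,p26,p33}
  W123={p25} W126={p9} W134={p12} W145={p1} W156={p11} W235={p30} W245={p7} W246={p16} W346={p19} W356={p33}
C dims 6,15,10; δ0: rk 6, SNF 1^5·2; δ1: rk 9, SNF 1^9
degree 0: 6−6−0 = 0 → Ȟ^0 ≅ 0
degree 1: 15−9−6 = 0 plus torsion [2] → Ȟ^1 ≅ Z/2
degree 2: 10−0−9 = 1 → Ȟ^2 ≅ Z


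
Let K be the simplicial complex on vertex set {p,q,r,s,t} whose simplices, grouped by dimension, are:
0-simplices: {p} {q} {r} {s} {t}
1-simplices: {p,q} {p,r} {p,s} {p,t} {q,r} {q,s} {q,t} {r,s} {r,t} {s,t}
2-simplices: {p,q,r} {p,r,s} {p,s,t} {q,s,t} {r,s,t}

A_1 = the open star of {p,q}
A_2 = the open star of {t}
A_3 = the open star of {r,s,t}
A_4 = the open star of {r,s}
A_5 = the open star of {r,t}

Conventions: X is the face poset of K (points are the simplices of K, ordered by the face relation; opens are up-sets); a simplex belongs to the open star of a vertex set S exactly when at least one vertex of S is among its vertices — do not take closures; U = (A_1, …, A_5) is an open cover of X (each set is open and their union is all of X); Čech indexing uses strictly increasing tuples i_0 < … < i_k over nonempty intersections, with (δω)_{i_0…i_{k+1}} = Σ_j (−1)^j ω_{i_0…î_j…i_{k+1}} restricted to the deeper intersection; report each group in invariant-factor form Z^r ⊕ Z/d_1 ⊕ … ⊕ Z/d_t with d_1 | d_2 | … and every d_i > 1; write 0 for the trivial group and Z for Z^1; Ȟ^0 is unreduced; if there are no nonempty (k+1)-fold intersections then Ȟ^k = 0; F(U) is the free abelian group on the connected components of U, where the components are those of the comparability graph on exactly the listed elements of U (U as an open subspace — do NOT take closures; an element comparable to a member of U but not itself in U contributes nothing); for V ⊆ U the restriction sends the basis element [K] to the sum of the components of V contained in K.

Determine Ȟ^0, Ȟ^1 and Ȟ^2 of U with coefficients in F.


Ȟ^0 = Z; Ȟ^1 = Z; Ȟ^2 = 0

cover nerve:
  A1={{p},{q},{p,q},{p,r},{p,s},{p,t},{q,r},{q,s},{q,t},{p,q,r},{p,r,s},{p,s,t},{q,s,t}} A2={{t},{p,t},{q,t},{r,t},{s,t},{p,s,t},{q,s,t},{r,s,t}} A3={{r},{s},{t},{p,r},{p,s},{p,t},{q,r},{q,s},{q,t},{r,s},{r,t},{s,t},{p,q,r},{p,r,s},{p,s,t},{q,s,t},{r,s,t}} A4={{r},{s},{p,r},{p,s},{q,r},{q,s},{r,s},{r,t},{s,t},{p,q,r},{p,r,s},{p,s,t},{q,s,t},{r,s,t}} A5={{r},{t},{p,r},{p,t},{q,r},{q,t},{r,s},{r,t},{s,t},{p,q,r},{p,r,s},{p,s,t},{q,s,t},{r,s,t}}
  A12={{p,t},{q,t},{p,s,t},{q,s,t}} A13={{p,r},{p,s},{p,t},{q,r},{q,s},{q,t},{p,q,r},{p,r,s},{p,s,t},{q,s,t}} A14={{p,r},{p,s},{q,r},{q,s},{p,q,r},{p,r,s},{p,s,t},{q,s,t}} A15={{p,r},{p,t},{q,r},{q,t},{p,q,r},{p,r,s},{p,s,t},{q,s,t}} A23={{t},{p,t},{q,t},{r,t},{s,t},{p,s,t},{q,s,t},{r,s,t}} A24={{r,t},{s,t},{p,s,t},{q,s,t},{r,s,t}} A25={{t},{p,t},{q,t},{r,t},{s,t},{p,s,t},{q,s,t},{r,s,t}} A34={{r},{s},{p,r},{p,s},{q,r},{q,s},{r,s},{r,t},{s,t},{p,q,r},{p,r,s},{p,s,t},{q,s,t},{r,s,t}} A35={{r},{t},{p,r},{p,t},{q,r},{q,t},{r,s},{r,t},{s,t},{p,q,r},{p,r,s},{p,s,t},{q,s,t},{r,s,t}} A45={{r},{p,r},{q,r},{r,s},{r,t},{s,t},{p,q,r},{p,r,s},{p,s,t},{q,s,t},{r,s,t}}
  A123={{p,t},{q,t},{p,s,t},{q,s,t}} A124={{p,s,t},{q,s,t}} A125={{p,t},{q,t},{p,s,t},{q,s,t}} A134={{p,r},{p,s},{q,r},{q,s},{p,q,r},{p,r,s},{p,s,t},{q,s,t}} A135={{p,r},{p,t},{q,r},{q,t},{p,q,r},{p,r,s},{p,s,t},{q,s,t}} A145={{p,r},{q,r},{p,q,r},{p,r,s},{p,s,t},{q,s,t}} A234={{r,t},{s,t},{p,s,t},{q,s,t},{r,s,t}} A235={{t},{p,t},{q,t},{r,t},{s,t},{p,s,t},{q,s,t},{r,s,t}} A245={{r,t},{s,t},{p,s,t},{q,s,t},{r,s,t}} A345={{r},{p,r},{q,r},{r,s},{r,t},{s,t},{p,q,r},{p,r,s},{p,s,t},{q,s,t},{r,s,t}}
  A1234={{p,s,t},{q,s,t}} A1235={{p,t},{q,t},{p,s,t},{q,s,t}} A1245={{p,s,t},{q,s,t}} A1345={{p,r},{q,r},{p,q,r},{p,r,s},{p,s,t},{q,s,t}} A2345={{r,t},{s,t},{p,s,t},{q,s,t},{r,s,t}}
  A12345={{p,s,t},{q,s,t}}
components per intersection:
  A1: {{p},{q},{p,q},{p,r},{p,s},{p,t},{q,r},{q,s},{q,t},{p,q,r},{p,r,s},{p,s,t},{q,s,t}}
  A2: {{t},{p,t},{q,t},{r,t},{s,t},{p,s,t},{q,s,t},{r,s,t}}
  A3: {{r},{s},{t},{p,r},{p,s},{p,t},{q,r},{q,s},{q,t},{r,s},{r,t},{s,t},{p,q,r},{p,r,s},{p,s,t},{q,s,t},{r,s,t}}
  A4: {{r},{s},{p,r},{p,s},{q,r},{q,s},{r,s},{r,t},{s,t},{p,q,r},{p,r,s},{p,s,t},{q,s,t},{r,s,t}}
  A5: {{r},{t},{p,r},{p,t},{q,r},{q,t},{r,s},{r,t},{s,t},{p,q,r},{p,r,s},{p,s,t},{q,s,t},{r,s,t}}
  A12: {{p,t},{p,s,t}} {{q,t},{q,s,t}}
  A13: {{p,r},{p,s},{p,t},{q,r},{p,q,r},{p,r,s},{p,s,t}} {{q,s},{q,t},{q,s,t}}
  A14: {{p,r},{p,s},{q,r},{p,q,r},{p,r,s},{p,s,t}} {{q,s},{q,s,t}}
  A15: {{p,r},{q,r},{p,q,r},{p,r,s}} {{p,t},{p,s,t}} {{q,t},{q,s,t}}
  A23: {{t},{p,t},{q,t},{r,t},{s,t},{p,s,t},{q,s,t},{r,s,t}}
  A24: {{r,t},{s,t},{p,s,t},{q,s,t},{r,s,t}}
  A25: {{t},{p,t},{q,t},{r,t},{s,t},{p,s,t},{q,s,t},{r,s,t}}
  A34: {{r},{s},{p,r},{p,s},{q,r},{q,s},{r,s},{r,t},{s,t},{p,q,r},{p,r,s},{p,s,t},{q,s,t},{r,s,t}}
  A35: {{r},{t},{p,r},{p,t},{q,r},{q,t},{r,s},{r,t},{s,t},{p,q,r},{p,r,s},{p,s,t},{q,s,t},{r,s,t}}
  A45: {{r},{p,r},{q,r},{r,s},{r,t},{s,t},{p,q,r},{p,r,s},{p,s,t},{q,s,t},{r,s,t}}
  A123: {{p,t},{p,s,t}} {{q,t},{q,s,t}}
  A124: {{p,s,t}} {{q,s,t}}
  A125: {{p,t},{p,s,t}} {{q,t},{q,s,t}}
  A134: {{p,r},{p,s},{q,r},{p,q,r},{p,r,s},{p,s,t}} {{q,s},{q,s,t}}
  A135: {{p,r},{q,r},{p,q,r},{p,r,s}} {{p,t},{p,s,t}} {{q,t},{q,s,t}}
  A145: {{p,r},{q,r},{p,q,r},{p,r,s}} {{p,s,t}} {{q,s,t}}
  A234: {{r,t},{s,t},{p,s,t},{q,s,t},{r,s,t}}
  A235: {{t},{p,t},{q,t},{r,t},{s,t},{p,s,t},{q,s,t},{r,s,t}}
  A245: {{r,t},{s,t},{p,s,t},{q,s,t},{r,s,t}}
  A345: {{r},{p,r},{q,r},{r,s},{r,t},{s,t},{p,q,r},{p,r,s},{p,s,t},{q,s,t},{r,s,t}}
  A1234: {{p,s,t}} {{q,s,t}}
  A1235: {{p,t},{p,s,t}} {{q,t},{q,s,t}}
  A1245: {{p,s,t}} {{q,s,t}}
  A1345: {{p,r},{q,r},{p,q,r},{p,r,s}} {{p,s,t}} {{q,s,t}}
  A2345: {{r,t},{s,t},{p,s,t},{q,s,t},{r,s,t}}
  A12345: {{p,s,t}} {{q,s,t}}
C dims 5,15,18,10; δ0: rk 4, SNF 1^4; δ1: rk 10, SNF 1^10; δ2: rk 8, SNF 1^8
Ȟ^0: (5−4)−0=1 ⇒ Z
Ȟ^1: (15−10)−4=1 ⇒ Z
Ȟ^2: (18−8)−10=0 ⇒ 0


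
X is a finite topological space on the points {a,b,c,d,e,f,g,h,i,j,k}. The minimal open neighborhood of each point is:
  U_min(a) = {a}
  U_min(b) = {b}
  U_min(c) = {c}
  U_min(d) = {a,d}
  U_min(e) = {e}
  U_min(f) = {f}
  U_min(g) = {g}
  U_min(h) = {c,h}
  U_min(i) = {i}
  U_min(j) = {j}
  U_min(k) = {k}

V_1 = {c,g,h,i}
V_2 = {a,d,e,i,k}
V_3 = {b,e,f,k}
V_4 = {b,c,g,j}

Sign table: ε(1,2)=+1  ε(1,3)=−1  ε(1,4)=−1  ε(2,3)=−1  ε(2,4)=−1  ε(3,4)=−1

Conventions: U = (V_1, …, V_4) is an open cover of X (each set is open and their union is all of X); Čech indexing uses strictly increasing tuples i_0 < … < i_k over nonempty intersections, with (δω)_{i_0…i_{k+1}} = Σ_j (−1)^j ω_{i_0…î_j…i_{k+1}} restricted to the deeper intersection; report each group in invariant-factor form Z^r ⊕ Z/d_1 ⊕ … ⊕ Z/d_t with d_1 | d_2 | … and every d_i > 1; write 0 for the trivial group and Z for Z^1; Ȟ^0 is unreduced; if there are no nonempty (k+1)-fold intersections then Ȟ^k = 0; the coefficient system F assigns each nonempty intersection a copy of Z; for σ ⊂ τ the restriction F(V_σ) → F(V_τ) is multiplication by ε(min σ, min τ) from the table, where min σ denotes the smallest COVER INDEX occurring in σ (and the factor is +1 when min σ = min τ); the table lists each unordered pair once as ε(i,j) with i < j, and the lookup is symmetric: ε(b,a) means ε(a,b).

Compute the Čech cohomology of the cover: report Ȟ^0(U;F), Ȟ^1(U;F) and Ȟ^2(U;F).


nerve of the cover:
  V12={i} V14={c,g} V23={e,k} V34={b}
C dims 4,4; δ0: rk 4, SNF 1^3·2
Ȟ^0 = (4 − 4) − 0 = 0, so Ȟ^0 ≅ 0
Ȟ^1 = (4 − 0) − 4 = 0 plus torsion [2], so Ȟ^1 ≅ Z/2
Ȟ^2 = (0 − 0) − 0 = 0, so Ȟ^2 ≅ 0

Ȟ^0 ≅ 0,  Ȟ^1 ≅ Z/2,  Ȟ^2 ≅ 0


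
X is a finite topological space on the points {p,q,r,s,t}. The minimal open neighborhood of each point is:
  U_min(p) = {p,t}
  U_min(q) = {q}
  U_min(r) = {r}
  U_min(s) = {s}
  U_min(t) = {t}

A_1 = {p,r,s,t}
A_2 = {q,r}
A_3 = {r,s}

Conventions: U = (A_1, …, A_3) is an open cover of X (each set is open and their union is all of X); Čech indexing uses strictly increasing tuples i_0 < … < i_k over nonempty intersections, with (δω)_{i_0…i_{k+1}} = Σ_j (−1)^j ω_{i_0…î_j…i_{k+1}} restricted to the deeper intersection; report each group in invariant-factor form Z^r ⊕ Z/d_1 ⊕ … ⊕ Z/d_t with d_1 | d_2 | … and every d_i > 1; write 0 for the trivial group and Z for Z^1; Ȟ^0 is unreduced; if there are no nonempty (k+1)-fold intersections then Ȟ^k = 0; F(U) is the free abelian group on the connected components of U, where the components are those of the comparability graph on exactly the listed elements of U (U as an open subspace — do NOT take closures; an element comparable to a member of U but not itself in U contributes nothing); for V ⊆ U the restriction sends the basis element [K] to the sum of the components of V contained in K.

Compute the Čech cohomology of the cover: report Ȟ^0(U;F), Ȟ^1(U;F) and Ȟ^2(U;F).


Ȟ^0(U;F) ≅ Z^4, Ȟ^1(U;F) ≅ 0, Ȟ^2(U;F) ≅ 0

intersection data:
  A12={r} A13={r,s} A23={r}
  A123={r}
components per intersection:
  A1: {p,t} {r} {s}
  A2: {q} {r}
  A3: {r} {s}
  A12: {r}
  A13: {r} {s}
  A23: {r}
  A123: {r}
C dims 7,4,1; δ0: rk 3, SNF 1^3; δ1: rk 1, SNF 1^1
Ȟ^0 = (7 − 3) − 0 = 4, so Ȟ^0 ≅ Z^4
Ȟ^1 = (4 − 1) − 3 = 0, so Ȟ^1 ≅ 0
Ȟ^2 = (1 − 0) − 1 = 0, so Ȟ^2 ≅ 0


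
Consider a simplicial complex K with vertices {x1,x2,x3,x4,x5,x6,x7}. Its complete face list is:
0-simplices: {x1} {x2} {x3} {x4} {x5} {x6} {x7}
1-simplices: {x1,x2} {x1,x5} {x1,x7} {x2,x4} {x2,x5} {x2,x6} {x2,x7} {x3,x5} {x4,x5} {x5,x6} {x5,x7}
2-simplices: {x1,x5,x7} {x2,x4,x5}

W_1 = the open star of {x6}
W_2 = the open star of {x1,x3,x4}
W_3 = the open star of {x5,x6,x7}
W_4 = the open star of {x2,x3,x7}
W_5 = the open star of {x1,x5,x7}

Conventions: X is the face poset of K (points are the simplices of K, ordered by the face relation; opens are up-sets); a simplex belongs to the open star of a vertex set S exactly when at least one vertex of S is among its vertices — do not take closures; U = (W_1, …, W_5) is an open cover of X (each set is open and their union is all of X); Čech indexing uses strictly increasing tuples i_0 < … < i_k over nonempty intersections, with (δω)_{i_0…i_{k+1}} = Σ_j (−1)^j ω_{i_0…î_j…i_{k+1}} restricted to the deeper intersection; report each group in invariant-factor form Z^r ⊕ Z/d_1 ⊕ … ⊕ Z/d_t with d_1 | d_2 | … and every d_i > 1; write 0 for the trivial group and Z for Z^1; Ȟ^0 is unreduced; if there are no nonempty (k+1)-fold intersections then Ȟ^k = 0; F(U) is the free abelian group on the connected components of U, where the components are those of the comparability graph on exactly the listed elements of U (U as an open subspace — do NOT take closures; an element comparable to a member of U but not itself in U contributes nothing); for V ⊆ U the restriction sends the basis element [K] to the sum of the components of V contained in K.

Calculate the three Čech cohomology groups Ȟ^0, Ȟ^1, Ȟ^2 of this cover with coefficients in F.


Ȟ^0(U;F) ≅ Z, Ȟ^1(U;F) ≅ Z^3 and Ȟ^2(U;F) ≅ 0

nonempty overlaps:
  W1={{x6},{x2,x6},{x5,x6}} W2={{x1},{x3},{x4},{x1,x2},{x1,x5},{x1,x7},{x2,x4},{x3,x5},{x4,x5},{x1,x5,x7},{x2,x4,x5}} W3={{x5},{x6},{x7},{x1,x5},{x1,x7},{x2,x5},{x2,x6},{x2,x7},{x3,x5},{x4,x5},{x5,x6},{x5,x7},{x1,x5,x7},{x2,x4,x5}} W4={{x2},{x3},{x7},{x1,x2},{x1,x7},{x2,x4},{x2,x5},{x2,x6},{x2,x7},{x3,x5},{x5,x7},{x1,x5,x7},{x2,x4,x5}} W5={{x1},{x5},{x7},{x1,x2},{x1,x5},{x1,x7},{x2,x5},{x2,x7},{x3,x5},{x4,x5},{x5,x6},{x5,x7},{x1,x5,x7},{x2,x4,x5}}
  W13={{x6},{x2,x6},{x5,x6}} W14={{x2,x6}} W15={{x5,x6}} W23={{x1,x5},{x1,x7},{x3,x5},{x4,x5},{x1,x5,x7},{x2,x4,x5}} W24={{x3},{x1,x2},{x1,x7},{x2,x4},{x3,x5},{x1,x5,x7},{x2,x4,x5}} W25={{x1},{x1,x2},{x1,x5},{x1,x7},{x3,x5},{x4,x5},{x1,x5,x7},{x2,x4,x5}} W34={{x7},{x1,x7},{x2,x5},{x2,x6},{x2,x7},{x3,x5},{x5,x7},{x1,x5,x7},{x2,x4,x5}} W35={{x5},{x7},{x1,x5},{x1,x7},{x2,x5},{x2,x7},{x3,x5},{x4,x5},{x5,x6},{x5,x7},{x1,x5,x7},{x2,x4,x5}} W45={{x7},{x1,x2},{x1,x7},{x2,x5},{x2,x7},{x3,x5},{x5,x7},{x1,x5,x7},{x2,x4,x5}}
  W134={{x2,x6}} W135={{x5,x6}} W234={{x1,x7},{x3,x5},{x1,x5,x7},{x2,x4,x5}} W235={{x1,x5},{x1,x7},{x3,x5},{x4,x5},{x1,x5,x7},{x2,x4,x5}} W245={{x1,x2},{x1,x7},{x3,x5},{x1,x5,x7},{x2,x4,x5}} W345={{x7},{x1,x7},{x2,x5},{x2,x7},{x3,x5},{x5,x7},{x1,x5,x7},{x2,x4,x5}}
  W2345={{x1,x7},{x3,x5},{x1,x5,x7},{x2,x4,x5}}
components per intersection:
  W1: {{x6},{x2,x6},{x5,x6}}
  W2: {{x1},{x1,x2},{x1,x5},{x1,x7},{x1,x5,x7}} {{x3},{x3,x5}} {{x4},{x2,x4},{x4,x5},{x2,x4,x5}}
  W3: {{x5},{x6},{x7},{x1,x5},{x1,x7},{x2,x5},{x2,x6},{x2,x7},{x3,x5},{x4,x5},{x5,x6},{x5,x7},{x1,x5,x7},{x2,x4,x5}}
  W4: {{x2},{x7},{x1,x2},{x1,x7},{x2,x4},{x2,x5},{x2,x6},{x2,x7},{x5,x7},{x1,x5,x7},{x2,x4,x5}} {{x3},{x3,x5}}
  W5: {{x1},{x5},{x7},{x1,x2},{x1,x5},{x1,x7},{x2,x5},{x2,x7},{x3,x5},{x4,x5},{x5,x6},{x5,x7},{x1,x5,x7},{x2,x4,x5}}
  W13: {{x6},{x2,x6},{x5,x6}}
  W14: {{x2,x6}}
  W15: {{x5,x6}}
  W23: {{x1,x5},{x1,x7},{x1,x5,x7}} {{x3,x5}} {{x4,x5},{x2,x4,x5}}
  W24: {{x3},{x3,x5}} {{x1,x2}} {{x1,x7},{x1,x5,x7}} {{x2,x4},{x2,x4,x5}}
  W25: {{x1},{x1,x2},{x1,x5},{x1,x7},{x1,x5,x7}} {{x3,x5}} {{x4,x5},{x2,x4,x5}}
  W34: {{x7},{x1,x7},{x2,x7},{x5,x7},{x1,x5,x7}} {{x2,x5},{x2,x4,x5}} {{x2,x6}} {{x3,x5}}
  W35: {{x5},{x7},{x1,x5},{x1,x7},{x2,x5},{x2,x7},{x3,x5},{x4,x5},{x5,x6},{x5,x7},{x1,x5,x7},{x2,x4,x5}}
  W45: {{x7},{x1,x7},{x2,x7},{x5,x7},{x1,x5,x7}} {{x1,x2}} {{x2,x5},{x2,x4,x5}} {{x3,x5}}
  W134: {{x2,x6}}
  W135: {{x5,x6}}
  W234: {{x1,x7},{x1,x5,x7}} {{x3,x5}} {{x2,x4,x5}}
  W235: {{x1,x5},{x1,x7},{x1,x5,x7}} {{x3,x5}} {{x4,x5},{x2,x4,x5}}
  W245: {{x1,x2}} {{x1,x7},{x1,x5,x7}} {{x3,x5}} {{x2,x4,x5}}
  W345: {{x7},{x1,x7},{x2,x7},{x5,x7},{x1,x5,x7}} {{x2,x5},{x2,x4,x5}} {{x3,x5}}
  W2345: {{x1,x7},{x1,x5,x7}} {{x3,x5}} {{x2,x4,x5}}
C dims 8,22,15,3; δ0: rk 7, SNF 1^7; δ1: rk 12, SNF 1^12; δ2: rk 3, SNF 1^3
degree 0: 8−7−0 = 1 → Ȟ^0 ≅ Z
degree 1: 22−12−7 = 3 → Ȟ^1 ≅ Z^3
degree 2: 15−3−12 = 0 → Ȟ^2 ≅ 0


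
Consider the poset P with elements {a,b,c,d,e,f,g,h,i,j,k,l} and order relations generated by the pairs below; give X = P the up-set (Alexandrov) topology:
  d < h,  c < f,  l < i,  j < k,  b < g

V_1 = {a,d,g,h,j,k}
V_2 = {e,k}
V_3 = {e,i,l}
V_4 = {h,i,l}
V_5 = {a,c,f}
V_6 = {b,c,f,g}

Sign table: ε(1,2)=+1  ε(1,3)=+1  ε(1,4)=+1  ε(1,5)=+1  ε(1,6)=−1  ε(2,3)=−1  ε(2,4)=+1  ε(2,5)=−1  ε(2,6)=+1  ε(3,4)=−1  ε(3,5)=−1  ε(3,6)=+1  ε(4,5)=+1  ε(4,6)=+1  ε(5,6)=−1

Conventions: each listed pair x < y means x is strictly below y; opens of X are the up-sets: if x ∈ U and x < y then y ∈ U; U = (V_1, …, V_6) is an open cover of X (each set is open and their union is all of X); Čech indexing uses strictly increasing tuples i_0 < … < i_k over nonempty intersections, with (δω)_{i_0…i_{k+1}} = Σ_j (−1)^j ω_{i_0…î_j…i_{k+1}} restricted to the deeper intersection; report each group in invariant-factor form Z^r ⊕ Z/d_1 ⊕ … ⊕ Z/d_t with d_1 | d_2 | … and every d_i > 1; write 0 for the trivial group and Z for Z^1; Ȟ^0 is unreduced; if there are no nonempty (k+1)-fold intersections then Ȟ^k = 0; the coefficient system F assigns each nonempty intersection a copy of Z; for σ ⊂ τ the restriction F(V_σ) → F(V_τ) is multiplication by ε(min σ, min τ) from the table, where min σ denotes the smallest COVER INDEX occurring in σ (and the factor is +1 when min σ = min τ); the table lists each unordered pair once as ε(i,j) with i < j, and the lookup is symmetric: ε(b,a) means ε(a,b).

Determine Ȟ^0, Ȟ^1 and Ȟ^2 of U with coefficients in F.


intersection data:
  V12={k} V14={h} V15={a} V16={g} V23={e} V34={i,l} V56={c,f}
C dims 6,7; δ0: rk 5, SNF 1^5
Ȟ^0 = (6 − 5) − 0 = 1, so Ȟ^0 ≅ Z
Ȟ^1 = (7 − 0) − 5 = 2, so Ȟ^1 ≅ Z^2
Ȟ^2 = (0 − 0) − 0 = 0, so Ȟ^2 ≅ 0

Ȟ^0 ≅ Z; Ȟ^1 ≅ Z^2; Ȟ^2 ≅ 0


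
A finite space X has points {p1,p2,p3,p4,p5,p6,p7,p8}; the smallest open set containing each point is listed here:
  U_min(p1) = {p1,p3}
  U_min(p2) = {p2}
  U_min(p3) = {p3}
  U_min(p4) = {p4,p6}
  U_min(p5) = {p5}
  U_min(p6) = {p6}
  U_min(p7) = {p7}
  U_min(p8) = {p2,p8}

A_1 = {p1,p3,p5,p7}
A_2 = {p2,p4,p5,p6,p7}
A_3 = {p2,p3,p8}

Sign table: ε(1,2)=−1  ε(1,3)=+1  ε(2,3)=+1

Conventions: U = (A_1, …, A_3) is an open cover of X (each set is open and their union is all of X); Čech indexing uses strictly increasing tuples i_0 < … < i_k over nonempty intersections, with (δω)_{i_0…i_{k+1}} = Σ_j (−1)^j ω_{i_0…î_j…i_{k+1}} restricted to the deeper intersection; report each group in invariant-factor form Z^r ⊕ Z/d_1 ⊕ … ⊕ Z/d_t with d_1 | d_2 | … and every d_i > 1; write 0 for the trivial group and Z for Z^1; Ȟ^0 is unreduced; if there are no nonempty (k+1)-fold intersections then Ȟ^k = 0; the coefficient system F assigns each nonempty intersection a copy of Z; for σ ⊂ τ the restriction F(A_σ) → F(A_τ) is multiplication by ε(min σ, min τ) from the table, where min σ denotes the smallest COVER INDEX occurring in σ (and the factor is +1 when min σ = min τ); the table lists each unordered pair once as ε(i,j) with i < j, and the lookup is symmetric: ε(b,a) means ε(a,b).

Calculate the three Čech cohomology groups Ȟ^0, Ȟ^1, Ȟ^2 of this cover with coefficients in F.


intersection data:
  A12={p5,p7} A13={p3} A23={p2}
C dims 3,3; δ0: rk 3, SNF 1^2·2
Ȟ^0 = (3 − 3) − 0 = 0, so Ȟ^0 ≅ 0
Ȟ^1 = (3 − 0) − 3 = 0 plus torsion [2], so Ȟ^1 ≅ Z/2
Ȟ^2 = (0 − 0) − 0 = 0, so Ȟ^2 ≅ 0

Ȟ^0 = 0, Ȟ^1 = Z/2 and Ȟ^2 = 0


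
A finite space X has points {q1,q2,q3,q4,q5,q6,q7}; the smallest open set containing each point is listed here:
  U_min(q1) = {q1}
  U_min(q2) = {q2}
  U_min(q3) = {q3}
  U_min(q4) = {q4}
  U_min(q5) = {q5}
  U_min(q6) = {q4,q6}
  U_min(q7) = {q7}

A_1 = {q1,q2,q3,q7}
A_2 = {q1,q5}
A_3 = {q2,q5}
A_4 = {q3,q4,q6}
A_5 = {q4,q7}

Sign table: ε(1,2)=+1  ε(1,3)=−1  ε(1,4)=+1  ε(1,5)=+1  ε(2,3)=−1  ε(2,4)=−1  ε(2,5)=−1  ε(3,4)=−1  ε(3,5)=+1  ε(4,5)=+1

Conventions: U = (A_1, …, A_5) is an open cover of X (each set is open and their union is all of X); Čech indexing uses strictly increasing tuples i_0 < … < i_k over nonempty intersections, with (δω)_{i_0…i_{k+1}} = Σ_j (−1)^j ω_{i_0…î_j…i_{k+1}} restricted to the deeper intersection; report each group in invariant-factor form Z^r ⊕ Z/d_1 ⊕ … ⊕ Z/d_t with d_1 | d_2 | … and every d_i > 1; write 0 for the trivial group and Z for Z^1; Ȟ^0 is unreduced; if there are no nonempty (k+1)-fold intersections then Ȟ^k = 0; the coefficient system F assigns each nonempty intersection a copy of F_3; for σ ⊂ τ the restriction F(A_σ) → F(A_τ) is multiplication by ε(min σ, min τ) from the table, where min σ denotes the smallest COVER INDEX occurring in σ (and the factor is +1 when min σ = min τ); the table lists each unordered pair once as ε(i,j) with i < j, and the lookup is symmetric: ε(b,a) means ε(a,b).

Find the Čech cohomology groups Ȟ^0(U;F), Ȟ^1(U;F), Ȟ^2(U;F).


Ȟ^0 ≅ Z/3, Ȟ^1 ≅ Z/3 ⊕ Z/3, Ȟ^2 ≅ 0

intersection data:
  A12={q1} A13={q2} A14={q3} A15={q7} A23={q5} A45={q4}
C dims 5,6; δ0: rk_F3 4
Ȟ^0 = (5 − 4) − 0 = 1, so Ȟ^0 ≅ Z/3
Ȟ^1 = (6 − 0) − 4 = 2, so Ȟ^1 ≅ Z/3 ⊕ Z/3
Ȟ^2 = (0 − 0) − 0 = 0, so Ȟ^2 ≅ 0


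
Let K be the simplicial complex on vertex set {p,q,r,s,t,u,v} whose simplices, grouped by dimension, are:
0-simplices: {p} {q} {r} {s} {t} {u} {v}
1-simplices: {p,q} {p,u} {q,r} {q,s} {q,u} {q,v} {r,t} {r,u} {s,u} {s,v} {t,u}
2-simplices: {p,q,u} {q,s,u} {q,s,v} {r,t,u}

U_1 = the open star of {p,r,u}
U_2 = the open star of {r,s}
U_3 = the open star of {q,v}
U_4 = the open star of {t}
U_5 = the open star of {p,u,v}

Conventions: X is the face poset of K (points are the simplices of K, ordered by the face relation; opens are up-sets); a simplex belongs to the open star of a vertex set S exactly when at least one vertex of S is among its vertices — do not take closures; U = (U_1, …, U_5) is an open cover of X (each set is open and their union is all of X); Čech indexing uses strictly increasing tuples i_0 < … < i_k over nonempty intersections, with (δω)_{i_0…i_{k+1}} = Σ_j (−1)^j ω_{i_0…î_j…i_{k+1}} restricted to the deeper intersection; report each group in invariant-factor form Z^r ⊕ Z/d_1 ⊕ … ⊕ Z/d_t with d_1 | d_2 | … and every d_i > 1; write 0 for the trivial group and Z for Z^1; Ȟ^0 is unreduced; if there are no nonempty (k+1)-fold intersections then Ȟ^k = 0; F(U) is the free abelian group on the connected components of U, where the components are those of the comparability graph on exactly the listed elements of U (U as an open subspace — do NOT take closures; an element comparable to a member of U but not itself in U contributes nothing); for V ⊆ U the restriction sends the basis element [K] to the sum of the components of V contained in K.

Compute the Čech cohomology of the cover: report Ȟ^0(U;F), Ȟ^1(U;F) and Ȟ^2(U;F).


cover nerve:
  U1={{p},{r},{u},{p,q},{p,u},{q,r},{q,u},{r,t},{r,u},{s,u},{t,u},{p,q,u},{q,s,u},{r,t,u}} U2={{r},{s},{q,r},{q,s},{r,t},{r,u},{s,u},{s,v},{q,s,u},{q,s,v},{r,t,u}} U3={{q},{v},{p,q},{q,r},{q,s},{q,u},{q,v},{s,v},{p,q,u},{q,s,u},{q,s,v}} U4={{t},{r,t},{t,u},{r,t,u}} U5={{p},{u},{v},{p,q},{p,u},{q,u},{q,v},{r,u},{s,u},{s,v},{t,u},{p,q,u},{q,s,u},{q,s,v},{r,t,u}}
  U12={{r},{q,r},{r,t},{r,u},{s,u},{q,s,u},{r,t,u}} U13={{p,q},{q,r},{q,u},{p,q,u},{q,s,u}} U14={{r,t},{t,u},{r,t,u}} U15={{p},{u},{p,q},{p,u},{q,u},{r,u},{s,u},{t,u},{p,q,u},{q,s,u},{r,t,u}} U23={{q,r},{q,s},{s,v},{q,s,u},{q,s,v}} U24={{r,t},{r,t,u}} U25={{r,u},{s,u},{s,v},{q,s,u},{q,s,v},{r,t,u}} U35={{v},{p,q},{q,u},{q,v},{s,v},{p,q,u},{q,s,u},{q,s,v}} U45={{t,u},{r,t,u}}
  U123={{q,r},{q,s,u}} U124={{r,t},{r,t,u}} U125={{r,u},{s,u},{q,s,u},{r,t,u}} U135={{p,q},{q,u},{p,q,u},{q,s,u}} U145={{t,u},{r,t,u}} U235={{s,v},{q,s,u},{q,s,v}} U245={{r,t,u}}
  U1235={{q,s,u}} U1245={{r,t,u}}
components per intersection:
  U1: {{p},{r},{u},{p,q},{p,u},{q,r},{q,u},{r,t},{r,u},{s,u},{t,u},{p,q,u},{q,s,u},{r,t,u}}
  U2: {{r},{q,r},{r,t},{r,u},{r,t,u}} {{s},{q,s},{s,u},{s,v},{q,s,u},{q,s,v}}
  U3: {{q},{v},{p,q},{q,r},{q,s},{q,u},{q,v},{s,v},{p,q,u},{q,s,u},{q,s,v}}
  U4: {{t},{r,t},{t,u},{r,t,u}}
  U5: {{p},{u},{p,q},{p,u},{q,u},{r,u},{s,u},{t,u},{p,q,u},{q,s,u},{r,t,u}} {{v},{q,v},{s,v},{q,s,v}}
  U12: {{r},{q,r},{r,t},{r,u},{r,t,u}} {{s,u},{q,s,u}}
  U13: {{p,q},{q,u},{p,q,u},{q,s,u}} {{q,r}}
  U14: {{r,t},{t,u},{r,t,u}}
  U15: {{p},{u},{p,q},{p,u},{q,u},{r,u},{s,u},{t,u},{p,q,u},{q,s,u},{r,t,u}}
  U23: {{q,r}} {{q,s},{s,v},{q,s,u},{q,s,v}}
  U24: {{r,t},{r,t,u}}
  U25: {{r,u},{r,t,u}} {{s,u},{q,s,u}} {{s,v},{q,s,v}}
  U35: {{v},{q,v},{s,v},{q,s,v}} {{p,q},{q,u},{p,q,u},{q,s,u}}
  U45: {{t,u},{r,t,u}}
  U123: {{q,r}} {{q,s,u}}
  U124: {{r,t},{r,t,u}}
  U125: {{r,u},{r,t,u}} {{s,u},{q,s,u}}
  U135: {{p,q},{q,u},{p,q,u},{q,s,u}}
  U145: {{t,u},{r,t,u}}
  U235: {{s,v},{q,s,v}} {{q,s,u}}
  U245: {{r,t,u}}
  U1235: {{q,s,u}}
  U1245: {{r,t,u}}
C dims 7,15,10,2; δ0: rk 6, SNF 1^6; δ1: rk 8, SNF 1^8; δ2: rk 2, SNF 1^2
Ȟ^0: (7−6)−0=1 ⇒ Z
Ȟ^1: (15−8)−6=1 ⇒ Z
Ȟ^2: (10−2)−8=0 ⇒ 0

Ȟ^0 = Z, Ȟ^1 = Z, Ȟ^2 = 0


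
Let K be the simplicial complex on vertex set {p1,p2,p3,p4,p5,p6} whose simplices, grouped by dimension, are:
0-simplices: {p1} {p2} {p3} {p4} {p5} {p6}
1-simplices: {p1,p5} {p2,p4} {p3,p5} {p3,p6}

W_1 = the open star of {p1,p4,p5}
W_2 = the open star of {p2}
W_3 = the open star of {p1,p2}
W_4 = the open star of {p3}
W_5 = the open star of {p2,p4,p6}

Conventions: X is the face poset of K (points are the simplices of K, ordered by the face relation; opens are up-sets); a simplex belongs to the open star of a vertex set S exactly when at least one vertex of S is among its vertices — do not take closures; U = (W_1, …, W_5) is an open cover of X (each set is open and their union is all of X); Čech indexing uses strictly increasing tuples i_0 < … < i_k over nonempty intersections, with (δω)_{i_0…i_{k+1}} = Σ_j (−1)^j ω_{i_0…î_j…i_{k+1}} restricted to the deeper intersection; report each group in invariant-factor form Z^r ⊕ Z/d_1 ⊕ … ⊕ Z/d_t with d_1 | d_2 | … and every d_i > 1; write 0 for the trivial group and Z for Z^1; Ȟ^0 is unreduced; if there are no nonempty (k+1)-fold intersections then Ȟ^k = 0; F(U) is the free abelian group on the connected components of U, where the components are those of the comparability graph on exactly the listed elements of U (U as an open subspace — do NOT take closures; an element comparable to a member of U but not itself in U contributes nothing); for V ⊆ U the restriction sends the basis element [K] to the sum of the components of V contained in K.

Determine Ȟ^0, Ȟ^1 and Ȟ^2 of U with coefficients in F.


nerve of the cover:
  W1={{p1},{p4},{p5},{p1,p5},{p2,p4},{p3,p5}} W2={{p2},{p2,p4}} W3={{p1},{p2},{p1,p5},{p2,p4}} W4={{p3},{p3,p5},{p3,p6}} W5={{p2},{p4},{p6},{p2,p4},{p3,p6}}
  W12={{p2,p4}} W13={{p1},{p1,p5},{p2,p4}} W14={{p3,p5}} W15={{p4},{p2,p4}} W23={{p2},{p2,p4}} W25={{p2},{p2,p4}} W35={{p2},{p2,p4}} W45={{p3,p6}}
  W123={{p2,p4}} W125={{p2,p4}} W135={{p2,p4}} W235={{p2},{p2,p4}}
  W1235={{p2,p4}}
components per intersection:
  W1: {{p1},{p5},{p1,p5},{p3,p5}} {{p4},{p2,p4}}
  W2: {{p2},{p2,p4}}
  W3: {{p1},{p1,p5}} {{p2},{p2,p4}}
  W4: {{p3},{p3,p5},{p3,p6}}
  W5: {{p2},{p4},{p2,p4}} {{p6},{p3,p6}}
  W12: {{p2,p4}}
  W13: {{p1},{p1,p5}} {{p2,p4}}
  W14: {{p3,p5}}
  W15: {{p4},{p2,p4}}
  W23: {{p2},{p2,p4}}
  W25: {{p2},{p2,p4}}
  W35: {{p2},{p2,p4}}
  W45: {{p3,p6}}
  W123: {{p2,p4}}
  W125: {{p2,p4}}
  W135: {{p2,p4}}
  W235: {{p2},{p2,p4}}
  W1235: {{p2,p4}}
C dims 8,9,4,1; δ0: rk 6, SNF 1^6; δ1: rk 3, SNF 1^3; δ2: rk 1, SNF 1^1
Ȟ^0 = (8 − 6) − 0 = 2, so Ȟ^0 ≅ Z^2
Ȟ^1 = (9 − 3) − 6 = 0, so Ȟ^1 ≅ 0
Ȟ^2 = (4 − 1) − 3 = 0, so Ȟ^2 ≅ 0

Ȟ^0 = Z^2,  Ȟ^1 = 0,  Ȟ^2 = 0


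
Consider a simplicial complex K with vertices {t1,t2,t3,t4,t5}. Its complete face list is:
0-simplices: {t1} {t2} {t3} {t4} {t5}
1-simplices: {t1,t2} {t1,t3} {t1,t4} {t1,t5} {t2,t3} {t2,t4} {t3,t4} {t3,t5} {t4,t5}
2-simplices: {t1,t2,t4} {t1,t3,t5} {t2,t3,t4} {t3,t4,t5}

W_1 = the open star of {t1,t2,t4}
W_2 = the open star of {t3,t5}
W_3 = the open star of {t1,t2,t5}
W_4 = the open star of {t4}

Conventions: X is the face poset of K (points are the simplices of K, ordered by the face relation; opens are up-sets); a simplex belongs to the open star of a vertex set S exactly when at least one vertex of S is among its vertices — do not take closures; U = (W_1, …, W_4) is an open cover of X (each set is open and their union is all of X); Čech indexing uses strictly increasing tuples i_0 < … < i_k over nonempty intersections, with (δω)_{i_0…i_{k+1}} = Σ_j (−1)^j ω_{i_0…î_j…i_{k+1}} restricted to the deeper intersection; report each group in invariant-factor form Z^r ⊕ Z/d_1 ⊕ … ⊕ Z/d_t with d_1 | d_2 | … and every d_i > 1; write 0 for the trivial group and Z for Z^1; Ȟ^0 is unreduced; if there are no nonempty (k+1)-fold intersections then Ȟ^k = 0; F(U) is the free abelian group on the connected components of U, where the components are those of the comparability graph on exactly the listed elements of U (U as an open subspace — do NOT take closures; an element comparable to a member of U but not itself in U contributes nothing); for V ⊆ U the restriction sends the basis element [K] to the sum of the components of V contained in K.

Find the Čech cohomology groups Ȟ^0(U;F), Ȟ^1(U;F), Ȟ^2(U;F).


Ȟ^0 = Z, Ȟ^1 = Z, Ȟ^2 = 0

intersection data:
  W1={{t1},{t2},{t4},{t1,t2},{t1,t3},{t1,t4},{t1,t5},{t2,t3},{t2,t4},{t3,t4},{t4,t5},{t1,t2,t4},{t1,t3,t5},{t2,t3,t4},{t3,t4,t5}} W2={{t3},{t5},{t1,t3},{t1,t5},{t2,t3},{t3,t4},{t3,t5},{t4,t5},{t1,t3,t5},{t2,t3,t4},{t3,t4,t5}} W3={{t1},{t2},{t5},{t1,t2},{t1,t3},{t1,t4},{t1,t5},{t2,t3},{t2,t4},{t3,t5},{t4,t5},{t1,t2,t4},{t1,t3,t5},{t2,t3,t4},{t3,t4,t5}} W4={{t4},{t1,t4},{t2,t4},{t3,t4},{t4,t5},{t1,t2,t4},{t2,t3,t4},{t3,t4,t5}}
  W12={{t1,t3},{t1,t5},{t2,t3},{t3,t4},{t4,t5},{t1,t3,t5},{t2,t3,t4},{t3,t4,t5}} W13={{t1},{t2},{t1,t2},{t1,t3},{t1,t4},{t1,t5},{t2,t3},{t2,t4},{t4,t5},{t1,t2,t4},{t1,t3,t5},{t2,t3,t4},{t3,t4,t5}} W14={{t4},{t1,t4},{t2,t4},{t3,t4},{t4,t5},{t1,t2,t4},{t2,t3,t4},{t3,t4,t5}} W23={{t5},{t1,t3},{t1,t5},{t2,t3},{t3,t5},{t4,t5},{t1,t3,t5},{t2,t3,t4},{t3,t4,t5}} W24={{t3,t4},{t4,t5},{t2,t3,t4},{t3,t4,t5}} W34={{t1,t4},{t2,t4},{t4,t5},{t1,t2,t4},{t2,t3,t4},{t3,t4,t5}}
  W123={{t1,t3},{t1,t5},{t2,t3},{t4,t5},{t1,t3,t5},{t2,t3,t4},{t3,t4,t5}} W124={{t3,t4},{t4,t5},{t2,t3,t4},{t3,t4,t5}} W134={{t1,t4},{t2,t4},{t4,t5},{t1,t2,t4},{t2,t3,t4},{t3,t4,t5}} W234={{t4,t5},{t2,t3,t4},{t3,t4,t5}}
  W1234={{t4,t5},{t2,t3,t4},{t3,t4,t5}}
components per intersection:
  W1: {{t1},{t2},{t4},{t1,t2},{t1,t3},{t1,t4},{t1,t5},{t2,t3},{t2,t4},{t3,t4},{t4,t5},{t1,t2,t4},{t1,t3,t5},{t2,t3,t4},{t3,t4,t5}}
  W2: {{t3},{t5},{t1,t3},{t1,t5},{t2,t3},{t3,t4},{t3,t5},{t4,t5},{t1,t3,t5},{t2,t3,t4},{t3,t4,t5}}
  W3: {{t1},{t2},{t5},{t1,t2},{t1,t3},{t1,t4},{t1,t5},{t2,t3},{t2,t4},{t3,t5},{t4,t5},{t1,t2,t4},{t1,t3,t5},{t2,t3,t4},{t3,t4,t5}}
  W4: {{t4},{t1,t4},{t2,t4},{t3,t4},{t4,t5},{t1,t2,t4},{t2,t3,t4},{t3,t4,t5}}
  W12: {{t1,t3},{t1,t5},{t1,t3,t5}} {{t2,t3},{t3,t4},{t4,t5},{t2,t3,t4},{t3,t4,t5}}
  W13: {{t1},{t2},{t1,t2},{t1,t3},{t1,t4},{t1,t5},{t2,t3},{t2,t4},{t1,t2,t4},{t1,t3,t5},{t2,t3,t4}} {{t4,t5},{t3,t4,t5}}
  W14: {{t4},{t1,t4},{t2,t4},{t3,t4},{t4,t5},{t1,t2,t4},{t2,t3,t4},{t3,t4,t5}}
  W23: {{t5},{t1,t3},{t1,t5},{t3,t5},{t4,t5},{t1,t3,t5},{t3,t4,t5}} {{t2,t3},{t2,t3,t4}}
  W24: {{t3,t4},{t4,t5},{t2,t3,t4},{t3,t4,t5}}
  W34: {{t1,t4},{t2,t4},{t1,t2,t4},{t2,t3,t4}} {{t4,t5},{t3,t4,t5}}
  W123: {{t1,t3},{t1,t5},{t1,t3,t5}} {{t2,t3},{t2,t3,t4}} {{t4,t5},{t3,t4,t5}}
  W124: {{t3,t4},{t4,t5},{t2,t3,t4},{t3,t4,t5}}
  W134: {{t1,t4},{t2,t4},{t1,t2,t4},{t2,t3,t4}} {{t4,t5},{t3,t4,t5}}
  W234: {{t4,t5},{t3,t4,t5}} {{t2,t3,t4}}
  W1234: {{t4,t5},{t3,t4,t5}} {{t2,t3,t4}}
C dims 4,10,8,2; δ0: rk 3, SNF 1^3; δ1: rk 6, SNF 1^6; δ2: rk 2, SNF 1^2
Ȟ^0 = (4 − 3) − 0 = 1, so Ȟ^0 ≅ Z
Ȟ^1 = (10 − 6) − 3 = 1, so Ȟ^1 ≅ Z
Ȟ^2 = (8 − 2) − 6 = 0, so Ȟ^2 ≅ 0


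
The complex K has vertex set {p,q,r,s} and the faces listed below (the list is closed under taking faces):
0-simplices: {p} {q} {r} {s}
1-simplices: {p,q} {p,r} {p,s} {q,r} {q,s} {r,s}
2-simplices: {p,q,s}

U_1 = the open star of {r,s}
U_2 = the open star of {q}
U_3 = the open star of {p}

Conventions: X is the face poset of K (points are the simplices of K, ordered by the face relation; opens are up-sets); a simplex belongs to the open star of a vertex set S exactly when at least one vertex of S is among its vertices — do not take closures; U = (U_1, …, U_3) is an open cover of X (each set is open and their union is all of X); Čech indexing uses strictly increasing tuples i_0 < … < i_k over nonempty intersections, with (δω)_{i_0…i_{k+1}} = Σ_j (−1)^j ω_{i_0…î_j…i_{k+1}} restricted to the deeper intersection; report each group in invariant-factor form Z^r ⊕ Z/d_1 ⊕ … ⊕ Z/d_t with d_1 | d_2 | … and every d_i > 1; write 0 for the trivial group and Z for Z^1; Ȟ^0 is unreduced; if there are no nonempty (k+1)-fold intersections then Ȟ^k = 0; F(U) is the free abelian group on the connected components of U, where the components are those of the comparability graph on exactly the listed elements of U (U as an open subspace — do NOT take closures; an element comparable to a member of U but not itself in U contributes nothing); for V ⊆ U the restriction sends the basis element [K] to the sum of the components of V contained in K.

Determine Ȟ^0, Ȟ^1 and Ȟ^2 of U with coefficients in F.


nerve simplices:
  U1={{r},{s},{p,r},{p,s},{q,r},{q,s},{r,s},{p,q,s}} U2={{q},{p,q},{q,r},{q,s},{p,q,s}} U3={{p},{p,q},{p,r},{p,s},{p,q,s}}
  U12={{q,r},{q,s},{p,q,s}} U13={{p,r},{p,s},{p,q,s}} U23={{p,q},{p,q,s}}
  U123={{p,q,s}}
components per intersection:
  U1: {{r},{s},{p,r},{p,s},{q,r},{q,s},{r,s},{p,q,s}}
  U2: {{q},{p,q},{q,r},{q,s},{p,q,s}}
  U3: {{p},{p,q},{p,r},{p,s},{p,q,s}}
  U12: {{q,r}} {{q,s},{p,q,s}}
  U13: {{p,r}} {{p,s},{p,q,s}}
  U23: {{p,q},{p,q,s}}
  U123: {{p,q,s}}
C dims 3,5,1; δ0: rk 2, SNF 1^2; δ1: rk 1, SNF 1^1
degree 0: 3−2−0 = 1 → Ȟ^0 ≅ Z
degree 1: 5−1−2 = 2 → Ȟ^1 ≅ Z^2
degree 2: 1−0−1 = 0 → Ȟ^2 ≅ 0

Ȟ^0 ≅ Z, Ȟ^1 ≅ Z^2, Ȟ^2 ≅ 0


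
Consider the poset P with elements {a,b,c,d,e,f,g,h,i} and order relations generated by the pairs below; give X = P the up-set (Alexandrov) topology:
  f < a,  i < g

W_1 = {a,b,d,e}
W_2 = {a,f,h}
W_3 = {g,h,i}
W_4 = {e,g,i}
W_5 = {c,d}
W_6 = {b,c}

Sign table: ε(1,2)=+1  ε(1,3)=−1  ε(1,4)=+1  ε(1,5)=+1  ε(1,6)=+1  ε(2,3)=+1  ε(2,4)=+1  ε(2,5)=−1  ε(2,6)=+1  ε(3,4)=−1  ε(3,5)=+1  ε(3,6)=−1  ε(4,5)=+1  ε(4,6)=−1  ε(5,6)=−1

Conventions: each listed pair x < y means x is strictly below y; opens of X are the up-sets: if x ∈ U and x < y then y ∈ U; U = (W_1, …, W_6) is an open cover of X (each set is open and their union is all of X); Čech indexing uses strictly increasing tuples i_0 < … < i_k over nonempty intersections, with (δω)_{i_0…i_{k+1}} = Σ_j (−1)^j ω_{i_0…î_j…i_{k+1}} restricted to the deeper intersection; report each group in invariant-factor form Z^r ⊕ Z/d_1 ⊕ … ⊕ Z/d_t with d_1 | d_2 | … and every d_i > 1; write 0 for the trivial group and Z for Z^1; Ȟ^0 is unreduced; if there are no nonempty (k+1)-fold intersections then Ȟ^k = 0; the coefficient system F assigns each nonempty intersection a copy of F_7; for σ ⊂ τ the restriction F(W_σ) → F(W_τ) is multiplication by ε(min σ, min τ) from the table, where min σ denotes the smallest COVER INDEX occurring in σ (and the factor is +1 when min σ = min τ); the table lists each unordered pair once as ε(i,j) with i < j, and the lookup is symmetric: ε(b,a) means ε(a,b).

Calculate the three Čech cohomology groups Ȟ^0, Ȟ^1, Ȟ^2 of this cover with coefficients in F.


Ȟ^0 ≅ 0,  Ȟ^1 ≅ Z/7,  Ȟ^2 ≅ 0

cover nerve:
  W12={a} W14={e} W15={d} W16={b} W23={h} W34={g,i} W56={c}
C dims 6,7; δ0: rk_F7 6
Ȟ^0: (6−6)−0=0 ⇒ 0
Ȟ^1: (7−0)−6=1 ⇒ Z/7
Ȟ^2: (0−0)−0=0 ⇒ 0


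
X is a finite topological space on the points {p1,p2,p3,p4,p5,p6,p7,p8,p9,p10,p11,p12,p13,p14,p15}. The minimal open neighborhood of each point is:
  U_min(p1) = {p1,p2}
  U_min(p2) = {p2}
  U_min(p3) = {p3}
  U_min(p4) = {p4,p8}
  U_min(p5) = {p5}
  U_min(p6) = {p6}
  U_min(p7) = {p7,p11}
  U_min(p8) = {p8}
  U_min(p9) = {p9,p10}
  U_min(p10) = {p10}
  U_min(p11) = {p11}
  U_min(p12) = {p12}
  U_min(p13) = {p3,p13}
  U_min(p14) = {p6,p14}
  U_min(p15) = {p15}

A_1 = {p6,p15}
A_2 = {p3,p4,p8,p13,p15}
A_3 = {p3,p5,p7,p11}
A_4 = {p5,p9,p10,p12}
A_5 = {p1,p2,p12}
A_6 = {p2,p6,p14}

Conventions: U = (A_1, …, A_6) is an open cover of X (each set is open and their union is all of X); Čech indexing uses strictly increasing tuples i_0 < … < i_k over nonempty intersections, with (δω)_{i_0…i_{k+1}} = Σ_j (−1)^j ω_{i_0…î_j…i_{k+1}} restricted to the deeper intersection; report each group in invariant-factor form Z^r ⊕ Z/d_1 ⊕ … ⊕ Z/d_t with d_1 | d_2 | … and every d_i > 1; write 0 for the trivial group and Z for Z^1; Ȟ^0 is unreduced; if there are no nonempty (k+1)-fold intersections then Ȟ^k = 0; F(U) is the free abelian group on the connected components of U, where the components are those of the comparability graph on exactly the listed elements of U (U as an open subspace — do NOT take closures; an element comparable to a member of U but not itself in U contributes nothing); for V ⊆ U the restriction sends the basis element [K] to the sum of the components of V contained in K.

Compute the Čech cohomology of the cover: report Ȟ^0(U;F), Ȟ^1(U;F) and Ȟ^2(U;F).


cover nerve:
  A12={p15} A16={p6} A23={p3} A34={p5} A45={p12} A56={p2}
components per intersection:
  A1: {p6} {p15}
  A2: {p3,p13} {p4,p8} {p15}
  A3: {p3} {p5} {p7,p11}
  A4: {p5} {p9,p10} {p12}
  A5: {p1,p2} {p12}
  A6: {p2} {p6,p14}
  A12: {p15}
  A16: {p6}
  A23: {p3}
  A34: {p5}
  A45: {p12}
  A56: {p2}
C dims 15,6; δ0: rk 6, SNF 1^6
Ȟ^0: (15−6)−0=9 ⇒ Z^9
Ȟ^1: (6−0)−6=0 ⇒ 0
Ȟ^2: (0−0)−0=0 ⇒ 0

Ȟ^0 ≅ Z^9,  Ȟ^1 ≅ 0,  Ȟ^2 ≅ 0
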